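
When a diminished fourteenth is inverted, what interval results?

First reduce the compound diminished fourteenth to its simple form, a diminished seventh.
Inverted interval numbers add to nine, so a seventh pairs with a second (7 + 2 = 9).
And diminished becomes augmented under inversion, so we get an augmented second.

A2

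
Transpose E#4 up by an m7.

D#5

The seventh takes the letter from E up to D.
A minor seventh is 10 semitones; 10 semitones up from E#4 gives D#5.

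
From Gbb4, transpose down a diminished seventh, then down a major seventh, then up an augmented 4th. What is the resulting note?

Gbb4 down a diminished seventh → Ab3 (9 semitones).
Down a major seventh from Ab3: Bbb2 (11 semitones down).
Bbb2 up an augmented fourth → Eb3 (6 semitones).

Eb3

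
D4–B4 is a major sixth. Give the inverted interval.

The rule of nine gives the new number: 9 − 6 = 3, so a sixth becomes a third.
The quality also flips — major becomes minor — giving a minor third.

minor 3rd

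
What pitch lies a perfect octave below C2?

An octave keeps the letter name C, an octave down from C.
A perfect octave spans 12 semitones, so from C2 the target pitch is C1.

C1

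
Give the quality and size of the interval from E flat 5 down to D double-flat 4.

Descending from Eb5 to Dbb4 is the same interval as ascending Dbb4 to Eb5.
D to E spans two letter names (D-E), plus an octave — that makes it a ninth of some quality.
Dbb4 to Eb5 spans 15 semitones — one semitone wider than the major ninth (14) — giving an augmented ninth.
(Equivalently, a compound augmented second: an augmented second plus an octave.)

augmented ninth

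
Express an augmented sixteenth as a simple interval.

augmented 2nd

Each octave removed subtracts seven from the number: 16 − 14 = 2.
Quality carries through unchanged, so the simple form is an augmented second.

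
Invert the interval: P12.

P4

First reduce the compound perfect twelfth to its simple form, a perfect fifth.
Inverted interval numbers add to nine, so a fifth pairs with a fourth (5 + 4 = 9).
The quality also flips — perfect stays perfect — giving a perfect fourth.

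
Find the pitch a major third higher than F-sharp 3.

A-sharp 3

Counting three letter names up from F lands on A.
A major third is 4 semitones; 4 semitones up from F#3 gives A#3.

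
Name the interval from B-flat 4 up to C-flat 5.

B to C spans two letter names (B-C): a second.
Bb4 to Cb5 is 1 semitone, a half step short of the major second (2), so this is minor.

minor 2nd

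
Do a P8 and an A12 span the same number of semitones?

No

A perfect octave is 12 semitones but an augmented twelfth is 20 semitones — different sizes.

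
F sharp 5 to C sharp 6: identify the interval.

F to C spans five letter names (F-G-A-B-C), so the interval is some kind of fifth.
F#5 to C#6 is 7 semitones, matching the perfect fifth exactly, so the quality is perfect.

perfect fifth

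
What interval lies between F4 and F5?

P8

F to F is the same letter name, plus an octave, so the interval is some kind of octave.
F4 to F5 is 12 semitones, matching the perfect octave exactly, so the quality is perfect.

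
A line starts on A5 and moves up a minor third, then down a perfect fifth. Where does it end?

A5 up a minor third → C6 (3 semitones).
A perfect fifth down from C6 is F5.

F5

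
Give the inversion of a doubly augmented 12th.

First reduce the compound doubly augmented twelfth to its simple form, a doubly augmented fifth.
The rule of nine gives the new number: 9 − 5 = 4, so a fifth becomes a fourth.
The quality also flips — doubly augmented becomes doubly diminished — giving a doubly diminished fourth.

dd4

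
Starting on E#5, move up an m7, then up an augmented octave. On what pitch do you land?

D##7

Up a minor seventh from E#5: D#6 (10 semitones up).
D#6 up an augmented octave → D##7 (13 semitones).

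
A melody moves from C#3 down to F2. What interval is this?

augmented fifth

Descending from C#3 to F2 is the same interval as ascending F2 to C#3.
F to C spans five letter names (F-G-A-B-C) — that makes it a fifth of some quality.
F2 to C#3 spans 8 semitones — one semitone wider than the perfect fifth (7) — giving an augmented fifth.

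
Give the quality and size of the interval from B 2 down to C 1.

Descending from B2 to C1 is the same interval as ascending C1 to B2.
C to B spans seven letter names (C-D-E-F-G-A-B), plus an octave — that makes it a fourteenth of some quality.
The major fourteenth spans 23 semitones, and C1 to B2 is exactly 23 semitones — so this is a major fourteenth.
(Equivalently, a compound major seventh: a major seventh plus an octave.)

major 14th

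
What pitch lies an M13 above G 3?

Six letters up from G (plus an octave) reaches E.
Moving 21 semitones up from G3 (the size of a major thirteenth) reaches E5.

E 5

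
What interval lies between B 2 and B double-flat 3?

doubly diminished octave

B to B is the same letter name, plus an octave, so the interval is some kind of octave.
A perfect octave would be 12 semitones; B2 to Bbb3 is 10, two semitones narrower, so the interval is doubly diminished.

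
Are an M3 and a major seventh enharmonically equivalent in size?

4 semitones (major third) vs 11 semitones (major seventh): not equal.

No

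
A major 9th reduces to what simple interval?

Subtracting seven from the interval number removes an octave: 9 − 7 = 2.
So a major ninth is an octave plus a major second. The quality is unchanged.

M2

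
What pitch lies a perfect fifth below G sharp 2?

Five letter names down from G: C.
A perfect fifth spans 7 semitones, so from G#2 the target pitch is C#2.

C sharp 2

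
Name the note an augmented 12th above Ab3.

Counting five letter names plus an octave up from A lands on E.
Moving 20 semitones up from Ab3 (the size of an augmented twelfth) reaches E5.

E5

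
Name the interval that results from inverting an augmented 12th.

First reduce the compound augmented twelfth to its simple form, an augmented fifth.
Interval numbers invert to sum to nine: 5 + 4 = 9, so a fifth inverts to a fourth.
Quality inverts too: augmented becomes diminished. That makes the inversion a diminished fourth.

d4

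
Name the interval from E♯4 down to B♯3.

Descending from E#4 to B#3 is the same interval as ascending B#3 to E#4.
B to E spans four letter names (B-C-D-E), so the interval is some kind of fourth.
Counting semitones, B#3→E#4 is 5, which is the perfect fourth.

perfect fourth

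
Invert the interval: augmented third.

diminished sixth

Interval numbers invert to sum to nine: 3 + 6 = 9, so a third inverts to a sixth.
The quality also flips — augmented becomes diminished — giving a diminished sixth.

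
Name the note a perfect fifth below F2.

Counting five letter names down from F lands on B.
A perfect fifth is 7 semitones; 7 semitones down from F2 gives Bb1.

Bb1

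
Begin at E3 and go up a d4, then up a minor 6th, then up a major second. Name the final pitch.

A diminished fourth up from E3 is Ab3.
Up a minor sixth from Ab3: Fb4 (8 semitones up).
Up a major second from Fb4: Gb4 (2 semitones up).

Gb4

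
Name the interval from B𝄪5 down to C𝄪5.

major 7th

Descending from B##5 to C##5 is the same interval as ascending C##5 to B##5.
C to B spans seven letter names (C-D-E-F-G-A-B): a seventh.
Counting semitones, C##5→B##5 is 11, which is the major seventh.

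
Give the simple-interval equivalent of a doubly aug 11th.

AA4

Take out an octave (7 from the number): 11 − 7 = 4.
That makes a doubly augmented eleventh a compound doubly augmented fourth — an octave plus a doubly augmented fourth.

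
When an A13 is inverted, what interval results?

First reduce the compound augmented thirteenth to its simple form, an augmented sixth.
Interval numbers invert to sum to nine: 6 + 3 = 9, so a sixth inverts to a third.
The quality also flips — augmented becomes diminished — giving a diminished third.

diminished 3rd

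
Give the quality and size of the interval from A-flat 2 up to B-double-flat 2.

m2

A to B spans two letter names (A-B): a second.
A major second would be 2 semitones, but Ab2 to Bbb2 is 1 — one semitone narrower, making it a minor second.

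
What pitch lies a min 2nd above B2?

Counting two letter names up from B lands on C.
Moving 1 semitone up from B2 (the size of a minor second) reaches C3.

C3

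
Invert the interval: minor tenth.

First reduce the compound minor tenth to its simple form, a minor third.
Interval numbers invert to sum to nine: 3 + 6 = 9, so a third inverts to a sixth.
And minor becomes major under inversion, so we get a major sixth.

M6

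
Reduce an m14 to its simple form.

minor seventh

Take out an octave (7 from the number): 14 − 7 = 7.
So a minor fourteenth is an octave plus a minor seventh. The quality is unchanged.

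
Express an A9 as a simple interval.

augmented second

Take out an octave (7 from the number): 9 − 7 = 2.
Quality carries through unchanged, so the simple form is an augmented second.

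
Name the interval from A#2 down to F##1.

Descending from A#2 to F##1 is the same interval as ascending F##1 to A#2.
F to A spans three letter names (F-G-A), plus an octave: a tenth.
A major tenth would be 16 semitones, but F##1 to A#2 is 15 — one semitone narrower, making it a minor tenth.
(Equivalently, a compound minor third: a minor third plus an octave.)

minor tenth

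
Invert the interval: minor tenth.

First reduce the compound minor tenth to its simple form, a minor third.
The rule of nine gives the new number: 9 − 3 = 6, so a third becomes a sixth.
Quality inverts too: minor becomes major. That makes the inversion a major sixth.

M6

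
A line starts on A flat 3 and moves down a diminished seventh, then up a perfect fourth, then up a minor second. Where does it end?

A diminished seventh down from Ab3 is B2.
A perfect fourth up from B2 is E3.
A minor second up from E3 is F3.

F 3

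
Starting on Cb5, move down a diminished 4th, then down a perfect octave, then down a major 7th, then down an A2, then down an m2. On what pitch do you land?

Fb2

A diminished fourth down from Cb5 is G4.
Down a perfect octave from G4: G3 (12 semitones down).
G3 down a major seventh → Ab2 (11 semitones).
An augmented second down from Ab2 is Gbb2.
Gbb2 down a minor second → Fb2 (1 semitone).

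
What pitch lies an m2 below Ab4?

The second takes the letter from A down to G.
A minor second spans 1 semitone, so from Ab4 the target pitch is G4.

G4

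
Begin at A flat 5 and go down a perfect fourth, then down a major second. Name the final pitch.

Down a perfect fourth from Ab5: Eb5 (5 semitones down).
Down a major second from Eb5: Db5 (2 semitones down).

D flat 5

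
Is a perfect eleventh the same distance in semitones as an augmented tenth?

Yes

Both span 17 semitones: a perfect eleventh and an augmented tenth are the same chromatic distance.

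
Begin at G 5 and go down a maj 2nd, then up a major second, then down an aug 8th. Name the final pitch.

G flat 4

A major second down from G5 is F5.
Up a major second from F5: G5 (2 semitones up).
G5 down an augmented octave → Gb4 (13 semitones).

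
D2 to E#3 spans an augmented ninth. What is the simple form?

Subtracting seven from the interval number removes an octave: 9 − 7 = 2.
So an augmented ninth is an octave plus an augmented second. The quality is unchanged.

augmented 2nd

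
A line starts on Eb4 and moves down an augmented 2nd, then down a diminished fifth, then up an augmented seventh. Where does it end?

F#4

Down an augmented second from Eb4: Dbb4 (3 semitones down).
A diminished fifth down from Dbb4 is Gb3.
An augmented seventh up from Gb3 is F#4.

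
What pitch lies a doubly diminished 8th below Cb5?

The letter stays C (same as the start), shifted an octave down.
Moving 10 semitones down from Cb5 (the size of a doubly diminished octave) reaches C#4.

C#4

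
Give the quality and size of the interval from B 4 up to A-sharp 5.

major seventh

B to A spans seven letter names (B-C-D-E-F-G-A) — that makes it a seventh of some quality.
B4 to A#5 is 11 semitones, matching the major seventh exactly, so the quality is major.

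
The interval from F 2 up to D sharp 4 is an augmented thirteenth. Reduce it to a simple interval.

Each octave removed subtracts seven from the number: 13 − 7 = 6.
So an augmented thirteenth is an octave plus an augmented sixth. The quality is unchanged.

augmented sixth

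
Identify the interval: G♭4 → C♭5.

perfect 4th

G to C spans four letter names (G-A-B-C) — that makes it a fourth of some quality.
The perfect fourth spans 5 semitones, and Gb4 to Cb5 is exactly 5 semitones — so this is a perfect fourth.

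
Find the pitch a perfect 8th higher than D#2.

For an octave the letter name doesn't change: still D, an octave up.
Moving 12 semitones up from D#2 (the size of a perfect octave) reaches D#3.

D#3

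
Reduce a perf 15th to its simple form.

Subtracting seven from the interval number removes an octave: 15 − 7 = 8.
Quality carries through unchanged, so the simple form is a perfect octave.

P8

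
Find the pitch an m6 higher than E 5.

C 6

Counting six letter names up from E lands on C.
Moving 8 semitones up from E5 (the size of a minor sixth) reaches C6.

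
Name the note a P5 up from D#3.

A#3

Counting five letter names up from D lands on A.
A perfect fifth is 7 semitones; 7 semitones up from D#3 gives A#3.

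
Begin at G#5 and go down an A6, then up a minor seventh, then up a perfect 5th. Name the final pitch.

Eb6

G#5 down an augmented sixth → Bb4 (10 semitones).
Bb4 up a minor seventh → Ab5 (10 semitones).
Ab5 up a perfect fifth → Eb6 (7 semitones).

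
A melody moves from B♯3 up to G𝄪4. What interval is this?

B to G spans six letter names (B-C-D-E-F-G) — that makes it a sixth of some quality.
B#3 to G##4 is 9 semitones, matching the major sixth exactly, so the quality is major.

major sixth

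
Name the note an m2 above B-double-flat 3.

Two letter names up from B: C.
Moving 1 semitone up from Bbb3 (the size of a minor second) reaches Cbb4.

C-double-flat 4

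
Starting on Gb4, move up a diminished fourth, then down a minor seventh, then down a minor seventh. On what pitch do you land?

Ebb3

Gb4 up a diminished fourth → Cbb5 (4 semitones).
Cbb5 down a minor seventh → Dbb4 (10 semitones).
A minor seventh down from Dbb4 is Ebb3.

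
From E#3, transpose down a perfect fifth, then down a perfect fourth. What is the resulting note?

E#2

E#3 down a perfect fifth → A#2 (7 semitones).
A#2 down a perfect fourth → E#2 (5 semitones).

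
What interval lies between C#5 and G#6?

perfect 12th

C to G spans five letter names (C-D-E-F-G), plus an octave — that makes it a twelfth of some quality.
The perfect twelfth spans 19 semitones, and C#5 to G#6 is exactly 19 semitones — so this is a perfect twelfth.
(Equivalently, a compound perfect fifth: a perfect fifth plus an octave.)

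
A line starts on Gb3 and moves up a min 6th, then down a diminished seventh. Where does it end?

A minor sixth up from Gb3 is Ebb4.
Down a diminished seventh from Ebb4: F3 (9 semitones down).

F3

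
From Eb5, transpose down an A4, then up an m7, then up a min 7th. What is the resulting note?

Gbb6

Down an augmented fourth from Eb5: Bbb4 (6 semitones down).
Bbb4 up a minor seventh → Abb5 (10 semitones).
Up a minor seventh from Abb5: Gbb6 (10 semitones up).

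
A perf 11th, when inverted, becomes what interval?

perfect fifth

First reduce the compound perfect eleventh to its simple form, a perfect fourth.
Inverted interval numbers add to nine, so a fourth pairs with a fifth (4 + 5 = 9).
Quality inverts too: perfect stays perfect. That makes the inversion a perfect fifth.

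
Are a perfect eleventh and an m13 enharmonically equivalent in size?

No

17 semitones (perfect eleventh) vs 20 semitones (minor thirteenth): not equal.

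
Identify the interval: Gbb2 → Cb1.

diminished twelfth

Descending from Gbb2 to Cb1 is the same interval as ascending Cb1 to Gbb2.
C to G spans five letter names (C-D-E-F-G), plus an octave: a twelfth.
A perfect twelfth would be 19 semitones; Cb1 to Gbb2 is 18, one semitone narrower, so the interval is diminished.
(Equivalently, a compound diminished fifth: a diminished fifth plus an octave.)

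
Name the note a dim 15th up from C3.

A fifteenth keeps the letter name C, two octaves up from C.
A diminished fifteenth is 23 semitones; 23 semitones up from C3 gives Cb5.

Cb5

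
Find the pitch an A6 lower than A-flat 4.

Six letter names down from A: C.
An augmented sixth spans 10 semitones, so from Ab4 the target pitch is Cbb4.

C-double-flat 4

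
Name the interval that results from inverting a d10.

augmented 6th

First reduce the compound diminished tenth to its simple form, a diminished third.
Interval numbers invert to sum to nine: 3 + 6 = 9, so a third inverts to a sixth.
Quality inverts too: diminished becomes augmented. That makes the inversion an augmented sixth.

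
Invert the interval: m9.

major seventh

First reduce the compound minor ninth to its simple form, a minor second.
Inverted interval numbers add to nine, so a second pairs with a seventh (2 + 7 = 9).
Quality inverts too: minor becomes major. That makes the inversion a major seventh.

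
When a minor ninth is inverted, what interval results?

First reduce the compound minor ninth to its simple form, a minor second.
Inverted interval numbers add to nine, so a second pairs with a seventh (2 + 7 = 9).
Quality inverts too: minor becomes major. That makes the inversion a major seventh.

major 7th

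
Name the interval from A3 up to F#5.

major 13th

A to F spans six letter names (A-B-C-D-E-F), plus an octave, so the interval is some kind of thirteenth.
Counting semitones, A3→F#5 is 21, which is the major thirteenth.
(Equivalently, a compound major sixth: a major sixth plus an octave.)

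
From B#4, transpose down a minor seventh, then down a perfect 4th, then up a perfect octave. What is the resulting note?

B#4 down a minor seventh → C##4 (10 semitones).
Down a perfect fourth from C##4: G##3 (5 semitones down).
A perfect octave up from G##3 is G##4.

G##4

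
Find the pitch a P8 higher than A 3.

For an octave the letter name doesn't change: still A, an octave up.
A perfect octave spans 12 semitones, so from A3 the target pitch is A4.

A 4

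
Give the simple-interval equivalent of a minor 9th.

m2

Take out an octave (7 from the number): 9 − 7 = 2.
So a minor ninth is an octave plus a minor second. The quality is unchanged.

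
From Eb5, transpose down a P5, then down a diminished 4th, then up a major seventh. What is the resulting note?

A perfect fifth down from Eb5 is Ab4.
A diminished fourth down from Ab4 is E4.
E4 up a major seventh → D#5 (11 semitones).

D#5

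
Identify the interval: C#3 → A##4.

C to A spans six letter names (C-D-E-F-G-A), plus an octave, so the interval is some kind of thirteenth.
C#3 to A##4 spans 22 semitones — one semitone wider than the major thirteenth (21) — giving an augmented thirteenth.
(Equivalently, a compound augmented sixth: an augmented sixth plus an octave.)

A13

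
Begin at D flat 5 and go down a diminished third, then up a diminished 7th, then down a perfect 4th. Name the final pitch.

E flat 5

Db5 down a diminished third → B4 (2 semitones).
Up a diminished seventh from B4: Ab5 (9 semitones up).
Down a perfect fourth from Ab5: Eb5 (5 semitones down).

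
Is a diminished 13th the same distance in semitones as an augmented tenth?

A diminished thirteenth is 19 semitones but an augmented tenth is 17 semitones — different sizes.

No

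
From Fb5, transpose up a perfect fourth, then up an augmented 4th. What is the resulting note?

Eb6

A perfect fourth up from Fb5 is Bbb5.
Bbb5 up an augmented fourth → Eb6 (6 semitones).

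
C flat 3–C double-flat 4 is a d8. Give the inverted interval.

The rule of nine gives the new number: 9 − 8 = 1, so an octave becomes a unison.
Quality inverts too: diminished becomes augmented. That makes the inversion an augmented unison.

augmented 1st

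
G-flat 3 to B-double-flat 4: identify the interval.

minor tenth

G to B spans three letter names (G-A-B), plus an octave, so the interval is some kind of tenth.
A major tenth would be 16 semitones, but Gb3 to Bbb4 is 15 — one semitone narrower, making it a minor tenth.
(Equivalently, a compound minor third: a minor third plus an octave.)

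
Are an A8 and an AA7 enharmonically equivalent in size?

Yes

An augmented octave spans 13 semitones, and a doubly augmented seventh also spans 13 semitones — they're enharmonic.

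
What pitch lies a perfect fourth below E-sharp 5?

B-sharp 4

Counting four letter names down from E lands on B.
Moving 5 semitones down from E#5 (the size of a perfect fourth) reaches B#4.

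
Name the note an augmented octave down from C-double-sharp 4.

An octave keeps the letter name C, an octave down from C.
Moving 13 semitones down from C##4 (the size of an augmented octave) reaches C#3.

C-sharp 3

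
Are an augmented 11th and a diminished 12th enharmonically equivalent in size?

An augmented eleventh spans 18 semitones, and a diminished twelfth also spans 18 semitones — they're enharmonic.

Yes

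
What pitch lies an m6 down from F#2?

A#1

The sixth takes the letter from F down to A.
Moving 8 semitones down from F#2 (the size of a minor sixth) reaches A#1.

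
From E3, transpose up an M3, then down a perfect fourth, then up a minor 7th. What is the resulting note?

C#4

Up a major third from E3: G#3 (4 semitones up).
G#3 down a perfect fourth → D#3 (5 semitones).
A minor seventh up from D#3 is C#4.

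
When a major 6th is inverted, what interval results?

minor third

Inverted interval numbers add to nine, so a sixth pairs with a third (6 + 3 = 9).
Quality inverts too: major becomes minor. That makes the inversion a minor third.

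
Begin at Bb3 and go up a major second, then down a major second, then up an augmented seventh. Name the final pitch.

Bb3 up a major second → C4 (2 semitones).
Down a major second from C4: Bb3 (2 semitones down).
Bb3 up an augmented seventh → A#4 (12 semitones).

A#4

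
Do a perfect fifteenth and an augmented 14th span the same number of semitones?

A perfect fifteenth = 24 semitones = an augmented fourteenth; enharmonically equal.

Yes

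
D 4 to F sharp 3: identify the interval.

Descending from D4 to F#3 is the same interval as ascending F#3 to D4.
F to D spans six letter names (F-G-A-B-C-D) — that makes it a sixth of some quality.
At 8 semitones, F#3→D4 falls one short of a major sixth: minor.

minor 6th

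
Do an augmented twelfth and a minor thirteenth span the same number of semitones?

Yes

An augmented twelfth spans 20 semitones, and a minor thirteenth also spans 20 semitones — they're enharmonic.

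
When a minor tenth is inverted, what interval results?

M6

First reduce the compound minor tenth to its simple form, a minor third.
Interval numbers invert to sum to nine: 3 + 6 = 9, so a third inverts to a sixth.
Quality inverts too: minor becomes major. That makes the inversion a major sixth.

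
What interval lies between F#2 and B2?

F to B spans four letter names (F-G-A-B): a fourth.
Counting semitones, F#2→B2 is 5, which is the perfect fourth.

perfect fourth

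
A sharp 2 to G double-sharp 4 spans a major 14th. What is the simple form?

Each octave removed subtracts seven from the number: 14 − 7 = 7.
So a major fourteenth is an octave plus a major seventh. The quality is unchanged.

M7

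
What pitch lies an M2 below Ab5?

Gb5

Two letter names down from A: G.
A major second is 2 semitones; 2 semitones down from Ab5 gives Gb5.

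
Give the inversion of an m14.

First reduce the compound minor fourteenth to its simple form, a minor seventh.
Inverted interval numbers add to nine, so a seventh pairs with a second (7 + 2 = 9).
Quality inverts too: minor becomes major. That makes the inversion a major second.

major second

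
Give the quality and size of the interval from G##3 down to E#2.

Descending from G##3 to E#2 is the same interval as ascending E#2 to G##3.
E to G spans three letter names (E-F-G), plus an octave: a tenth.
Counting semitones, E#2→G##3 is 16, which is the major tenth.
(Equivalently, a compound major third: a major third plus an octave.)

major tenth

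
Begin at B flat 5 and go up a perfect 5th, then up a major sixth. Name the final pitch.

Bb5 up a perfect fifth → F6 (7 semitones).
F6 up a major sixth → D7 (9 semitones).

D 7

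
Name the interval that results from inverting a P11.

First reduce the compound perfect eleventh to its simple form, a perfect fourth.
Inverted interval numbers add to nine, so a fourth pairs with a fifth (4 + 5 = 9).
The quality also flips — perfect stays perfect — giving a perfect fifth.

P5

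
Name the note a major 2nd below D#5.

The second takes the letter from D down to C.
A major second spans 2 semitones, so from D#5 the target pitch is C#5.

C#5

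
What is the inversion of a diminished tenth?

augmented sixth

First reduce the compound diminished tenth to its simple form, a diminished third.
Inverted interval numbers add to nine, so a third pairs with a sixth (3 + 6 = 9).
And diminished becomes augmented under inversion, so we get an augmented sixth.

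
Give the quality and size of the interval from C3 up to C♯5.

augmented fifteenth

C to C is the same letter name, plus 2 octaves: a fifteenth.
The perfect fifteenth is 24 semitones; here we have 25, one semitone wider: augmented.
(Equivalently, a compound augmented octave: an augmented octave plus an octave.)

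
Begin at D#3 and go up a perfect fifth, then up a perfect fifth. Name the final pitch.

A perfect fifth up from D#3 is A#3.
A perfect fifth up from A#3 is E#4.

E#4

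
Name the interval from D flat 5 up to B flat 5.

M6

D to B spans six letter names (D-E-F-G-A-B): a sixth.
Db5 to Bb5 is 9 semitones, matching the major sixth exactly, so the quality is major.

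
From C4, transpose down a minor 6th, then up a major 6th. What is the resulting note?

A minor sixth down from C4 is E3.
E3 up a major sixth → C#4 (9 semitones).

C#4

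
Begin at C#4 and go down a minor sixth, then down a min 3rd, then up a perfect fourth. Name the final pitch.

F##3

A minor sixth down from C#4 is E#3.
E#3 down a minor third → C##3 (3 semitones).
Up a perfect fourth from C##3: F##3 (5 semitones up).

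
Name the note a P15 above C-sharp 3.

The letter stays C (same as the start), shifted two octaves up.
Moving 24 semitones up from C#3 (the size of a perfect fifteenth) reaches C#5.

C-sharp 5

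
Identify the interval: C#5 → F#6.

C to F spans four letter names (C-D-E-F), plus an octave: an eleventh.
The perfect eleventh spans 17 semitones, and C#5 to F#6 is exactly 17 semitones — so this is a perfect eleventh.
(Equivalently, a compound perfect fourth: a perfect fourth plus an octave.)

perfect eleventh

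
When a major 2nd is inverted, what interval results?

minor 7th

The rule of nine gives the new number: 9 − 2 = 7, so a second becomes a seventh.
And major becomes minor under inversion, so we get a minor seventh.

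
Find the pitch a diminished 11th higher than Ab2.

Dbb4

The eleventh's letter: A up four letter names plus an octave → D.
Moving 16 semitones up from Ab2 (the size of a diminished eleventh) reaches Dbb4.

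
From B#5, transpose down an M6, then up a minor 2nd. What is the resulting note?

B#5 down a major sixth → D#5 (9 semitones).
A minor second up from D#5 is E5.

E5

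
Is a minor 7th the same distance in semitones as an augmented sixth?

Yes

Both span 10 semitones: a minor seventh and an augmented sixth are the same chromatic distance.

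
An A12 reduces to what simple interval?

augmented 5th

Each octave removed subtracts seven from the number: 12 − 7 = 5.
That makes an augmented twelfth a compound augmented fifth — an octave plus an augmented fifth.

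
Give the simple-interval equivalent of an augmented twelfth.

A5

Each octave removed subtracts seven from the number: 12 − 7 = 5.
So an augmented twelfth is an octave plus an augmented fifth. The quality is unchanged.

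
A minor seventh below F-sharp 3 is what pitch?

G-sharp 2

Seven letter names down from F: G.
A minor seventh spans 10 semitones, so from F#3 the target pitch is G#2.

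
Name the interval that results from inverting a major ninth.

minor 7th

First reduce the compound major ninth to its simple form, a major second.
Interval numbers invert to sum to nine: 2 + 7 = 9, so a second inverts to a seventh.
And major becomes minor under inversion, so we get a minor seventh.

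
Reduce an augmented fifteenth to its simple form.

Subtracting seven from the interval number removes an octave: 15 − 7 = 8.
So an augmented fifteenth is an octave plus an augmented octave. The quality is unchanged.

augmented 8th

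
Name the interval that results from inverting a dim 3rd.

Inverted interval numbers add to nine, so a third pairs with a sixth (3 + 6 = 9).
Quality inverts too: diminished becomes augmented. That makes the inversion an augmented sixth.

augmented sixth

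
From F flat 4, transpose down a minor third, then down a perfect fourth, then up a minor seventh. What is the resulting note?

Fb4 down a minor third → Db4 (3 semitones).
A perfect fourth down from Db4 is Ab3.
Up a minor seventh from Ab3: Gb4 (10 semitones up).

G flat 4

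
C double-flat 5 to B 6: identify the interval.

doubly augmented fourteenth

C to B spans seven letter names (C-D-E-F-G-A-B), plus an octave: a fourteenth.
Cbb5 to B6 spans 25 semitones — two semitones wider than the major fourteenth (23) — giving a doubly augmented fourteenth.
(Equivalently, a compound doubly augmented seventh: a doubly augmented seventh plus an octave.)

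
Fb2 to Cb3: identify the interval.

perfect fifth

F to C spans five letter names (F-G-A-B-C) — that makes it a fifth of some quality.
The perfect fifth spans 7 semitones, and Fb2 to Cb3 is exactly 7 semitones — so this is a perfect fifth.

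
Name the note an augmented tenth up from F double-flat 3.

Three letters up from F (plus an octave) reaches A.
An augmented tenth is 17 semitones; 17 semitones up from Fbb3 gives Ab4.

A flat 4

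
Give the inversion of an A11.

d5

First reduce the compound augmented eleventh to its simple form, an augmented fourth.
Interval numbers invert to sum to nine: 4 + 5 = 9, so a fourth inverts to a fifth.
The quality also flips — augmented becomes diminished — giving a diminished fifth.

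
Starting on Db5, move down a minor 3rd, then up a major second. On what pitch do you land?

C5

Db5 down a minor third → Bb4 (3 semitones).
Bb4 up a major second → C5 (2 semitones).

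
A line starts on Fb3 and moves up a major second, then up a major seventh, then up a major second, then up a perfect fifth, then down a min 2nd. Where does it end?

A major second up from Fb3 is Gb3.
A major seventh up from Gb3 is F4.
A major second up from F4 is G4.
Up a perfect fifth from G4: D5 (7 semitones up).
Down a minor second from D5: C#5 (1 semitone down).

C#5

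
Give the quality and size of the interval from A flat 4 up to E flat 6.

A to E spans five letter names (A-B-C-D-E), plus an octave, so the interval is some kind of twelfth.
The perfect twelfth spans 19 semitones, and Ab4 to Eb6 is exactly 19 semitones — so this is a perfect twelfth.
(Equivalently, a compound perfect fifth: a perfect fifth plus an octave.)

perfect 12th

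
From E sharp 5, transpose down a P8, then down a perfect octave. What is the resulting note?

E sharp 3

A perfect octave down from E#5 is E#4.
A perfect octave down from E#4 is E#3.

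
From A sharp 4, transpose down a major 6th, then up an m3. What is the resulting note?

A major sixth down from A#4 is C#4.
A minor third up from C#4 is E4.

E 4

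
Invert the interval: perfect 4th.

perfect fifth

The rule of nine gives the new number: 9 − 4 = 5, so a fourth becomes a fifth.
And perfect stays perfect under inversion, so we get a perfect fifth.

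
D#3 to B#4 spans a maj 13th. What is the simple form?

Subtracting seven from the interval number removes an octave: 13 − 7 = 6.
Quality carries through unchanged, so the simple form is a major sixth.

major 6th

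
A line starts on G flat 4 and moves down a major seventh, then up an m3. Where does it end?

Gb4 down a major seventh → Abb3 (11 semitones).
Up a minor third from Abb3: Cbb4 (3 semitones up).

C double-flat 4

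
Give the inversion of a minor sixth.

Inverted interval numbers add to nine, so a sixth pairs with a third (6 + 3 = 9).
The quality also flips — minor becomes major — giving a major third.

M3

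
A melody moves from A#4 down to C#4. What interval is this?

major 6th

Descending from A#4 to C#4 is the same interval as ascending C#4 to A#4.
C to A spans six letter names (C-D-E-F-G-A) — that makes it a sixth of some quality.
C#4 to A#4 is 9 semitones, matching the major sixth exactly, so the quality is major.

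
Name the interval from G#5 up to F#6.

G to F spans seven letter names (G-A-B-C-D-E-F), so the interval is some kind of seventh.
A major seventh would be 11 semitones, but G#5 to F#6 is 10 — one semitone narrower, making it a minor seventh.

minor seventh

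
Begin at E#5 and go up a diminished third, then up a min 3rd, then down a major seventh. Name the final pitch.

Up a diminished third from E#5: G5 (2 semitones up).
A minor third up from G5 is Bb5.
Down a major seventh from Bb5: Cb5 (11 semitones down).

Cb5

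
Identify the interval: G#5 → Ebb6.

G to E spans six letter names (G-A-B-C-D-E) — that makes it a sixth of some quality.
A major sixth would be 9 semitones; G#5 to Ebb6 is 6, three semitones narrower, so the interval is doubly diminished.

doubly diminished 6th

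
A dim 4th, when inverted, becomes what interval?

A5

Inverted interval numbers add to nine, so a fourth pairs with a fifth (4 + 5 = 9).
The quality also flips — diminished becomes augmented — giving an augmented fifth.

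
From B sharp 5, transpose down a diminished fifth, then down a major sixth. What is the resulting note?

B#5 down a diminished fifth → E##5 (6 semitones).
E##5 down a major sixth → G##4 (9 semitones).

G double-sharp 4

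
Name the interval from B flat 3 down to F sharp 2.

Descending from Bb3 to F#2 is the same interval as ascending F#2 to Bb3.
F to B spans four letter names (F-G-A-B), plus an octave: an eleventh.
The perfect eleventh is 17 semitones; here we have 16, one semitone narrower: diminished.
(Equivalently, a compound diminished fourth: a diminished fourth plus an octave.)

diminished eleventh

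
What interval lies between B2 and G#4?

major thirteenth

B to G spans six letter names (B-C-D-E-F-G), plus an octave, so the interval is some kind of thirteenth.
B2 to G#4 is 21 semitones, matching the major thirteenth exactly, so the quality is major.
(Equivalently, a compound major sixth: a major sixth plus an octave.)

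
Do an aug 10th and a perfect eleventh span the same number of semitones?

An augmented tenth spans 17 semitones, and a perfect eleventh also spans 17 semitones — they're enharmonic.

Yes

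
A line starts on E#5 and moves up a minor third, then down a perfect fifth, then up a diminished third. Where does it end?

Eb5

Up a minor third from E#5: G#5 (3 semitones up).
Down a perfect fifth from G#5: C#5 (7 semitones down).
A diminished third up from C#5 is Eb5.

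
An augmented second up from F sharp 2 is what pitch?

Two letter names up from F: G.
An augmented second spans 3 semitones, so from F#2 the target pitch is G##2.

G double-sharp 2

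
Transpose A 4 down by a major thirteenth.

The thirteenth's letter: A down six letter names plus an octave → C.
Moving 21 semitones down from A4 (the size of a major thirteenth) reaches C3.

C 3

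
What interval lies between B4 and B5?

B to B is the same letter name, plus an octave — that makes it an octave of some quality.
The perfect octave spans 12 semitones, and B4 to B5 is exactly 12 semitones — so this is a perfect octave.

perfect octave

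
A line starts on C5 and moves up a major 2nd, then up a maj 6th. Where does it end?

B5

A major second up from C5 is D5.
D5 up a major sixth → B5 (9 semitones).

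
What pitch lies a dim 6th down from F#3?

Six letter names down from F: A.
A diminished sixth is 7 semitones; 7 semitones down from F#3 gives A##2.

A##2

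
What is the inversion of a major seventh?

Inverted interval numbers add to nine, so a seventh pairs with a second (7 + 2 = 9).
And major becomes minor under inversion, so we get a minor second.

minor 2nd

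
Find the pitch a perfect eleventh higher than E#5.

A#6

Counting four letter names plus an octave up from E lands on A.
A perfect eleventh spans 17 semitones, so from E#5 the target pitch is A#6.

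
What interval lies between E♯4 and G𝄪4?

E to G spans three letter names (E-F-G), so the interval is some kind of third.
E#4 to G##4 is 4 semitones, matching the major third exactly, so the quality is major.

M3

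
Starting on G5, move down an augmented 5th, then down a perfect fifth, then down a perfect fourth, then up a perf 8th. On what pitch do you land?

G5 down an augmented fifth → Cb5 (8 semitones).
A perfect fifth down from Cb5 is Fb4.
Fb4 down a perfect fourth → Cb4 (5 semitones).
A perfect octave up from Cb4 is Cb5.

Cb5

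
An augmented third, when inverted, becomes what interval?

diminished 6th

Inverted interval numbers add to nine, so a third pairs with a sixth (3 + 6 = 9).
The quality also flips — augmented becomes diminished — giving a diminished sixth.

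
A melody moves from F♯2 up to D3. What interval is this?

minor sixth

F to D spans six letter names (F-G-A-B-C-D), so the interval is some kind of sixth.
F#2 to D3 is 8 semitones, a half step short of the major sixth (9), so this is minor.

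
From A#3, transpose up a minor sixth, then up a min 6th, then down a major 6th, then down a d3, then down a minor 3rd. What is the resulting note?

B#3

A#3 up a minor sixth → F#4 (8 semitones).
A minor sixth up from F#4 is D5.
D5 down a major sixth → F4 (9 semitones).
F4 down a diminished third → D#4 (2 semitones).
A minor third down from D#4 is B#3.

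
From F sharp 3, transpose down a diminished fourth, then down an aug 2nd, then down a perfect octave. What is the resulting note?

A diminished fourth down from F#3 is C##3.
An augmented second down from C##3 is B2.
B2 down a perfect octave → B1 (12 semitones).

B 1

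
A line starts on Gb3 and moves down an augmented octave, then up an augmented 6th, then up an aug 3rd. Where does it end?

An augmented octave down from Gb3 is Gbb2.
Up an augmented sixth from Gbb2: Eb3 (10 semitones up).
Eb3 up an augmented third → G#3 (5 semitones).

G#3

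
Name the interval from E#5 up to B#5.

perfect fifth

E to B spans five letter names (E-F-G-A-B) — that makes it a fifth of some quality.
Counting semitones, E#5→B#5 is 7, which is the perfect fifth.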